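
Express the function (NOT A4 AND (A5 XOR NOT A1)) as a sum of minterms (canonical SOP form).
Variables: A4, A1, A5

Σm(0, 3) = (NOT A4 AND NOT A1 AND NOT A5) OR (NOT A4 AND A1 AND A5)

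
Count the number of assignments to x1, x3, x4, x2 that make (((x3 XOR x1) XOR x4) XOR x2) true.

Satisfying assignments: (0,0,0,1), (0,0,1,0), (0,1,0,0), (0,1,1,1), (1,0,0,0), (1,0,1,1), (1,1,0,1), (1,1,1,0)
Count: 8 out of 16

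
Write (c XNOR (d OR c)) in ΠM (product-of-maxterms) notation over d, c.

ΠM(2) = (NOT d OR c)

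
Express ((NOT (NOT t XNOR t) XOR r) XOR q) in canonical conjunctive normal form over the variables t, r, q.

(t OR r OR NOT q) AND (t OR NOT r OR q) AND (NOT t OR r OR NOT q) AND (NOT t OR NOT r OR q)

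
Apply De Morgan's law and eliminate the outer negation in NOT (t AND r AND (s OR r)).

NOT t OR NOT r OR NOT (s OR r)
De Morgan's: NOT(AND of terms) = OR of negations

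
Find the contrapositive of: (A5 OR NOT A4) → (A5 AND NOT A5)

Contrapositive: NOT (A5 AND NOT A5) → NOT (A5 OR NOT A4)
Note: A statement and its contrapositive are logically equivalent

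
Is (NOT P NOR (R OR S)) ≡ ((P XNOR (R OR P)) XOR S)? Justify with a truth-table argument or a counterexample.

No. Counterexample: with P=0, S=0, R=0, Expression 1 = 0 but Expression 2 = 1.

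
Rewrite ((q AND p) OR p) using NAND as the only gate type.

((((q NAND p) NAND (q NAND p)) NAND ((q NAND p) NAND (q NAND p))) NAND (p NAND p))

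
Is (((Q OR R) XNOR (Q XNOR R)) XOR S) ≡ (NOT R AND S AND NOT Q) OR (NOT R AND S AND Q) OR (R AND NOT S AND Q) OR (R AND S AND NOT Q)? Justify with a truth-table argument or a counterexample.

Yes, they are equivalent — the two output columns agree on all 8 assignments:
R | S | Q | Expression 1 | Expression 2
---------------------------------------
0 | 0 | 0 | 0 | 0
0 | 0 | 1 | 0 | 0
0 | 1 | 0 | 1 | 1
0 | 1 | 1 | 1 | 1
1 | 0 | 0 | 0 | 0
1 | 0 | 1 | 1 | 1
1 | 1 | 0 | 1 | 1
1 | 1 | 1 | 0 | 0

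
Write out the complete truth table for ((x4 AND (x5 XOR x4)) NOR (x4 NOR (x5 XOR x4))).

x5 | x4 | Output
----------------
0 | 0 | 0
0 | 1 | 0
1 | 0 | 1
1 | 1 | 1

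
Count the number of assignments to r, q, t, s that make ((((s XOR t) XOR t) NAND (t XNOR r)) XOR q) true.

Satisfying assignments: (0,0,0,0), (0,0,1,0), (0,0,1,1), (0,1,0,1), (1,0,0,0), (1,0,0,1), (1,0,1,0), (1,1,1,1)
Count: 8 out of 16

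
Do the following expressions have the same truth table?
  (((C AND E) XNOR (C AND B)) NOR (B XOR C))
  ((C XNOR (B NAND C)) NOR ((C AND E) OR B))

No. Counterexample: with C=0, E=0, B=0, Expression 1 = 0 but Expression 2 = 1.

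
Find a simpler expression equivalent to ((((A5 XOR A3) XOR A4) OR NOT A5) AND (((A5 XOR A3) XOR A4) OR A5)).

By distribution ((E OR v) AND (E OR NOT v) = E):
= ((A5 XOR A3) XOR A4)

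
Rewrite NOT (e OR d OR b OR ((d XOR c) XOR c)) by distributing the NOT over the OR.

NOT e AND NOT d AND NOT b AND NOT ((d XOR c) XOR c)
De Morgan's: NOT(OR of terms) = AND of negations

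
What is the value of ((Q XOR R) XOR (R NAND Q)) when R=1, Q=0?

Substituting: ((0 XOR 1) XOR (1 NAND 0))
= 0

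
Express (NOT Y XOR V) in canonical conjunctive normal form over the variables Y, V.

(Y OR NOT V) AND (NOT Y OR V)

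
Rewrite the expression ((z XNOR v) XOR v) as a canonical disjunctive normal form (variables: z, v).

(NOT z AND NOT v) OR (NOT z AND v)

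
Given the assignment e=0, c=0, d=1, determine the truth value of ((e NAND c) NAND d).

Substituting: ((0 NAND 0) NAND 1)
= 0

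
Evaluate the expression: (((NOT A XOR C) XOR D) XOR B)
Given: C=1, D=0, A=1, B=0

Substituting: (((NOT 1 XOR 1) XOR 0) XOR 0)
= 1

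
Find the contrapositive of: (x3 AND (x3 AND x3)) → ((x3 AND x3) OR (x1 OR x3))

Contrapositive: NOT ((x3 AND x3) OR (x1 OR x3)) → NOT (x3 AND (x3 AND x3))
Note: A statement and its contrapositive are logically equivalent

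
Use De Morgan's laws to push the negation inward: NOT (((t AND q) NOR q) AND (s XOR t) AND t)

NOT ((t AND q) NOR q) OR NOT (s XOR t) OR NOT t
De Morgan's: NOT(AND of terms) = OR of negations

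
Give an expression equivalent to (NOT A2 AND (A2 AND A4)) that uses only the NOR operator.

(((A2 NOR A2) NOR (A2 NOR A2)) NOR (((A2 NOR A2) NOR (A4 NOR A4)) NOR ((A2 NOR A2) NOR (A4 NOR A4))))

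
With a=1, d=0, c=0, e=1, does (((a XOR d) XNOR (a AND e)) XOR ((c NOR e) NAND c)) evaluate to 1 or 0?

Substituting: (((1 XOR 0) XNOR (1 AND 1)) XOR ((0 NOR 1) NAND 0))
= 0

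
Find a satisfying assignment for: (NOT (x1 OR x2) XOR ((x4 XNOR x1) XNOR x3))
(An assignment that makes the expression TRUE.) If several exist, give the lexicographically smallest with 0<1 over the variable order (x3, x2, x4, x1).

x3=0, x2=0, x4=0, x1=0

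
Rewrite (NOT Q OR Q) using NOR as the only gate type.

(((Q NOR Q) NOR Q) NOR ((Q NOR Q) NOR Q))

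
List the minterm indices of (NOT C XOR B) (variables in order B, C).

Σm(0, 3) = (NOT B AND NOT C) OR (B AND C)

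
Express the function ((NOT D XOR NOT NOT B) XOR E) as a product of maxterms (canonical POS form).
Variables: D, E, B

ΠM(1, 2, 4, 7) = (D OR E OR NOT B) AND (D OR NOT E OR B) AND (NOT D OR E OR B) AND (NOT D OR NOT E OR NOT B)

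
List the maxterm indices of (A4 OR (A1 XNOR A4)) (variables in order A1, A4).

ΠM(2) = (NOT A1 OR A4)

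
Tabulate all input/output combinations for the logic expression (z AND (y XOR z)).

z | y | Output
--------------
0 | 0 | 0
0 | 1 | 0
1 | 0 | 1
1 | 1 | 0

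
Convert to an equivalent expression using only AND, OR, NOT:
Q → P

NOT Q OR P
(Implication elimination: A → B = NOT A OR B)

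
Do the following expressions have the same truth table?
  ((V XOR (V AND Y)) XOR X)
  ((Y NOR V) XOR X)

No. Counterexample: with V=0, Y=0, X=0, Expression 1 = 0 but Expression 2 = 1.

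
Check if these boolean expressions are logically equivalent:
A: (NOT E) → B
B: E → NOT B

No, Inverse is not equivalent to original (counterexample: E=0, B=0)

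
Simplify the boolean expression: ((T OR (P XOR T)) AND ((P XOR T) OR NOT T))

By distribution ((E OR v) AND (E OR NOT v) = E):
= (P XOR T)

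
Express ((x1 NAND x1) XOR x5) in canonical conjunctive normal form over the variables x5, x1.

(x5 OR NOT x1) AND (NOT x5 OR x1)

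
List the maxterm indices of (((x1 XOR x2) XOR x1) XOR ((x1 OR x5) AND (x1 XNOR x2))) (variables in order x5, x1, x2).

ΠM(0, 2, 3, 6, 7) = (x5 OR x1 OR x2) AND (x5 OR NOT x1 OR x2) AND (x5 OR NOT x1 OR NOT x2) AND (NOT x5 OR NOT x1 OR x2) AND (NOT x5 OR NOT x1 OR NOT x2)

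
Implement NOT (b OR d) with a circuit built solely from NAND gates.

(((b NAND b) NAND (d NAND d)) NAND ((b NAND b) NAND (d NAND d)))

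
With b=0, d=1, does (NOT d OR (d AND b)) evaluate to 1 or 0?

Substituting: (NOT 1 OR (1 AND 0))
= 0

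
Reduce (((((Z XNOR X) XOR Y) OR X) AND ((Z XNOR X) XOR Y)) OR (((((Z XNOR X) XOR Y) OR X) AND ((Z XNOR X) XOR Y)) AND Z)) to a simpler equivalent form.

By absorption (E OR (E AND v) = E) then absorption (E AND (E OR v) = E):
= ((Z XNOR X) XOR Y)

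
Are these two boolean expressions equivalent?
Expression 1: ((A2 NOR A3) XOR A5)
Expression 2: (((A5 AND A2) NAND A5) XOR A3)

No. Counterexample: with A3=0, A5=0, A2=1, Expression 1 = 0 but Expression 2 = 1.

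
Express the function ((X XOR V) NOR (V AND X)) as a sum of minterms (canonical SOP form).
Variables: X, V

Σm(0) = (NOT X AND NOT V)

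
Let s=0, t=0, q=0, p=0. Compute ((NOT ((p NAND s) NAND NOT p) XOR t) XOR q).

Substituting: ((NOT ((0 NAND 0) NAND NOT 0) XOR 0) XOR 0)
= 1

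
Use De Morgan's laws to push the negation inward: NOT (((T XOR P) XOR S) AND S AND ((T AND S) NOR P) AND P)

NOT ((T XOR P) XOR S) OR NOT S OR NOT ((T AND S) NOR P) OR NOT P
De Morgan's: NOT(AND of terms) = OR of negations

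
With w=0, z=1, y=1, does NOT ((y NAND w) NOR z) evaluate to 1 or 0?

Substituting: NOT ((1 NAND 0) NOR 1)
= 1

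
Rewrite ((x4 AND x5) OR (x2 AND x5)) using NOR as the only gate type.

((((x4 NOR x4) NOR (x5 NOR x5)) NOR ((x2 NOR x2) NOR (x5 NOR x5))) NOR (((x4 NOR x4) NOR (x5 NOR x5)) NOR ((x2 NOR x2) NOR (x5 NOR x5))))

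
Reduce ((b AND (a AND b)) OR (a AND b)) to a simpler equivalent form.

By absorption (E OR (E AND v) = E):
= (a AND b)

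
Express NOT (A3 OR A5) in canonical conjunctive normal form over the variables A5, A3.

(A5 OR NOT A3) AND (NOT A5 OR A3) AND (NOT A5 OR NOT A3)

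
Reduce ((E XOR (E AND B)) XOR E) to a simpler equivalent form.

By XOR self-cancellation ((E XOR v) XOR v = E):
= (E AND B)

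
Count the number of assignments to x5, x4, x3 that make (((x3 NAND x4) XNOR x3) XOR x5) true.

Satisfying assignments: (0,0,1), (1,0,0), (1,1,0), (1,1,1)
Count: 4 out of 8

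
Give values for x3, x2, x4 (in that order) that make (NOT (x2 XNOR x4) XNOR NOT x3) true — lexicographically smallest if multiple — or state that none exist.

x3=0, x2=0, x4=1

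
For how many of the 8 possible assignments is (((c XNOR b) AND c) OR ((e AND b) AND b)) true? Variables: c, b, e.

Satisfying assignments: (0,1,1), (1,1,0), (1,1,1)
Count: 3 out of 8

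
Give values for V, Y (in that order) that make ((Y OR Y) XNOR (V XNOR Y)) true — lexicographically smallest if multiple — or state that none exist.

V=1, Y=0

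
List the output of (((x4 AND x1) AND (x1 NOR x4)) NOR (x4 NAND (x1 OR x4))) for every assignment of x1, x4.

x1 | x4 | Output
----------------
0 | 0 | 0
0 | 1 | 1
1 | 0 | 0
1 | 1 | 1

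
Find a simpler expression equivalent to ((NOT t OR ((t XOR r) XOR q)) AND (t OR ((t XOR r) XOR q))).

By distribution ((E OR v) AND (E OR NOT v) = E):
= ((t XOR r) XOR q)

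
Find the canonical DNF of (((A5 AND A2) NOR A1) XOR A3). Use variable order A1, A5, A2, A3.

(NOT A1 AND NOT A5 AND NOT A2 AND NOT A3) OR (NOT A1 AND NOT A5 AND A2 AND NOT A3) OR (NOT A1 AND A5 AND NOT A2 AND NOT A3) OR (NOT A1 AND A5 AND A2 AND A3) OR (A1 AND NOT A5 AND NOT A2 AND A3) OR (A1 AND NOT A5 AND A2 AND A3) OR (A1 AND A5 AND NOT A2 AND A3) OR (A1 AND A5 AND A2 AND A3)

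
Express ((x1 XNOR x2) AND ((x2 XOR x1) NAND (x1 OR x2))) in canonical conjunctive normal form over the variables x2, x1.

(x2 OR NOT x1) AND (NOT x2 OR x1)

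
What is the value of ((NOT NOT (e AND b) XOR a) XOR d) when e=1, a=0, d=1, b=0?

Substituting: ((NOT NOT (1 AND 0) XOR 0) XOR 1)
= 1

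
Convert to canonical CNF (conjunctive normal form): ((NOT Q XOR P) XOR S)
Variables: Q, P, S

(Q OR P OR NOT S) AND (Q OR NOT P OR S) AND (NOT Q OR P OR S) AND (NOT Q OR NOT P OR NOT S)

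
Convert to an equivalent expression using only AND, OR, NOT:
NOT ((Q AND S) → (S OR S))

(Q AND S) AND NOT (S OR S)
(Negated implication: NOT(A → B) = A AND NOT B)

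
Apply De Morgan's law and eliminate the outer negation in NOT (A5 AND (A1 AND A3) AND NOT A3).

NOT A5 OR NOT (A1 AND A3) OR A3
De Morgan's: NOT(AND of terms) = OR of negations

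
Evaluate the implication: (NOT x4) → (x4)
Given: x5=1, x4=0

Antecedent (NOT x4) = 1; consequent (x4) = 0.
1 → 0 = 0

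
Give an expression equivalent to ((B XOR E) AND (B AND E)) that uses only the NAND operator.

((((B NAND (B NAND E)) NAND (E NAND (B NAND E))) NAND ((B NAND E) NAND (B NAND E))) NAND (((B NAND (B NAND E)) NAND (E NAND (B NAND E))) NAND ((B NAND E) NAND (B NAND E))))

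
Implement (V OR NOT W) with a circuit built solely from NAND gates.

((V NAND V) NAND ((W NAND W) NAND (W NAND W)))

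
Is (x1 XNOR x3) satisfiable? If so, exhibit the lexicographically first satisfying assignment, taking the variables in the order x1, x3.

x1=0, x3=0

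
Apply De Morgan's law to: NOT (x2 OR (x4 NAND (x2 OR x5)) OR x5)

NOT x2 AND NOT (x4 NAND (x2 OR x5)) AND NOT x5
De Morgan's: NOT(OR of terms) = AND of negations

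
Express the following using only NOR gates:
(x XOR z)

((((x NOR z) NOR (x NOR z)) NOR ((x NOR z) NOR (x NOR z))) NOR ((((x NOR x) NOR (z NOR z)) NOR ((x NOR x) NOR (z NOR z))) NOR (((x NOR x) NOR (z NOR z)) NOR ((x NOR x) NOR (z NOR z)))))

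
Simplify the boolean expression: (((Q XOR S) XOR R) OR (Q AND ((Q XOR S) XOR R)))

By absorption (E OR (E AND v) = E):
= ((Q XOR S) XOR R)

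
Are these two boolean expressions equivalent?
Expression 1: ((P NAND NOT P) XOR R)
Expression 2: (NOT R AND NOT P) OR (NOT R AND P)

Yes, they are equivalent — the two output columns agree on all 4 assignments:
R | P | Expression 1 | Expression 2
-----------------------------------
0 | 0 | 1 | 1
0 | 1 | 1 | 1
1 | 0 | 0 | 0
1 | 1 | 0 | 0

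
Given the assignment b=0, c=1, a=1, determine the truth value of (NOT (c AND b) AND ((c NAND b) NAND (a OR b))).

Substituting: (NOT (1 AND 0) AND ((1 NAND 0) NAND (1 OR 0)))
= 0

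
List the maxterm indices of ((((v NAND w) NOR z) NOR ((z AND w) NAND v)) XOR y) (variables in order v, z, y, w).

ΠM(0, 1, 4, 5, 8, 9, 12, 15) = (v OR z OR y OR w) AND (v OR z OR y OR NOT w) AND (v OR NOT z OR y OR w) AND (v OR NOT z OR y OR NOT w) AND (NOT v OR z OR y OR w) AND (NOT v OR z OR y OR NOT w) AND (NOT v OR NOT z OR y OR w) AND (NOT v OR NOT z OR NOT y OR NOT w)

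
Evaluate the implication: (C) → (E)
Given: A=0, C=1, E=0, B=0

Antecedent (C) = 1; consequent (E) = 0.
1 → 0 = 0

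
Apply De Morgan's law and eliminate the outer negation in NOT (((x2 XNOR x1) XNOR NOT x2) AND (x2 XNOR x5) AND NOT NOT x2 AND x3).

NOT ((x2 XNOR x1) XNOR NOT x2) OR NOT (x2 XNOR x5) OR NOT x2 OR NOT x3
De Morgan's: NOT(AND of terms) = OR of negations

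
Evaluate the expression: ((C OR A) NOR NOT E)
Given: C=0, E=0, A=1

Substituting: ((0 OR 1) NOR NOT 0)
= 0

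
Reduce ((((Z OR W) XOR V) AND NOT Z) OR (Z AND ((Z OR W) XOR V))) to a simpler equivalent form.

By distribution ((E AND v) OR (E AND NOT v) = E):
= ((Z OR W) XOR V)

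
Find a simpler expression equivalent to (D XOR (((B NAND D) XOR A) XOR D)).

By XOR self-cancellation ((E XOR v) XOR v = E):
= ((B NAND D) XOR A)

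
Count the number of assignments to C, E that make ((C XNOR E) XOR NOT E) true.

Satisfying assignments: (1,0), (1,1)
Count: 2 out of 4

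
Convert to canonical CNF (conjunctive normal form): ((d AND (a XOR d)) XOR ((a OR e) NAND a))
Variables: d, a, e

(d OR NOT a OR e) AND (d OR NOT a OR NOT e) AND (NOT d OR a OR e) AND (NOT d OR a OR NOT e) AND (NOT d OR NOT a OR e) AND (NOT d OR NOT a OR NOT e)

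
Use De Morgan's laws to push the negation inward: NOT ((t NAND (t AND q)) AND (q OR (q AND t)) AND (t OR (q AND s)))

NOT (t NAND (t AND q)) OR NOT (q OR (q AND t)) OR NOT (t OR (q AND s))
De Morgan's: NOT(AND of terms) = OR of negations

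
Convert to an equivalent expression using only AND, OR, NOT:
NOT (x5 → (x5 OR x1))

x5 AND NOT (x5 OR x1)
(Negated implication: NOT(A → B) = A AND NOT B)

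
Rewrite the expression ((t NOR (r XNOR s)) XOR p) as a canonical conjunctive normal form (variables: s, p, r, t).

(s OR p OR r OR t) AND (s OR p OR r OR NOT t) AND (s OR p OR NOT r OR NOT t) AND (s OR NOT p OR NOT r OR t) AND (NOT s OR p OR r OR NOT t) AND (NOT s OR p OR NOT r OR t) AND (NOT s OR p OR NOT r OR NOT t) AND (NOT s OR NOT p OR r OR t)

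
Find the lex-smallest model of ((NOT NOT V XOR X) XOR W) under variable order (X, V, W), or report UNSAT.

X=0, V=0, W=1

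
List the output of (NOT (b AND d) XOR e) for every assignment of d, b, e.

d | b | e | Output
------------------
0 | 0 | 0 | 1
0 | 0 | 1 | 0
0 | 1 | 0 | 1
0 | 1 | 1 | 0
1 | 0 | 0 | 1
1 | 0 | 1 | 0
1 | 1 | 0 | 0
1 | 1 | 1 | 1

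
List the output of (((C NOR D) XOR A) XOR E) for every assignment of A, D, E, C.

A | D | E | C | Output
----------------------
0 | 0 | 0 | 0 | 1
0 | 0 | 0 | 1 | 0
0 | 0 | 1 | 0 | 0
0 | 0 | 1 | 1 | 1
0 | 1 | 0 | 0 | 0
0 | 1 | 0 | 1 | 0
0 | 1 | 1 | 0 | 1
0 | 1 | 1 | 1 | 1
1 | 0 | 0 | 0 | 0
1 | 0 | 0 | 1 | 1
1 | 0 | 1 | 0 | 1
1 | 0 | 1 | 1 | 0
1 | 1 | 0 | 0 | 1
1 | 1 | 0 | 1 | 1
1 | 1 | 1 | 0 | 0
1 | 1 | 1 | 1 | 0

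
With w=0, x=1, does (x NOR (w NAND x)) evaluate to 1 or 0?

Substituting: (1 NOR (0 NAND 1))
= 0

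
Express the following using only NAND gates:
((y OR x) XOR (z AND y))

((((y NAND y) NAND (x NAND x)) NAND (((y NAND y) NAND (x NAND x)) NAND ((z NAND y) NAND (z NAND y)))) NAND (((z NAND y) NAND (z NAND y)) NAND (((y NAND y) NAND (x NAND x)) NAND ((z NAND y) NAND (z NAND y)))))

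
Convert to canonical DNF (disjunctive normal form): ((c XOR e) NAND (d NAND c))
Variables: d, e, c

(NOT d AND NOT e AND NOT c) OR (NOT d AND e AND c) OR (d AND NOT e AND NOT c) OR (d AND NOT e AND c) OR (d AND e AND c)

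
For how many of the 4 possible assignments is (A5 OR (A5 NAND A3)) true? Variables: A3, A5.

Satisfying assignments: (0,0), (0,1), (1,0), (1,1)
Count: 4 out of 4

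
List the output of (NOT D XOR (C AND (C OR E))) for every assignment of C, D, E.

C | D | E | Output
------------------
0 | 0 | 0 | 1
0 | 0 | 1 | 1
0 | 1 | 0 | 0
0 | 1 | 1 | 0
1 | 0 | 0 | 0
1 | 0 | 1 | 0
1 | 1 | 0 | 1
1 | 1 | 1 | 1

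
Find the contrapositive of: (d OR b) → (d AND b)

Contrapositive: NOT (d AND b) → NOT (d OR b)
Note: A statement and its contrapositive are logically equivalent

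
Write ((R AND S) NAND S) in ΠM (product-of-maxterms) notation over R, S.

ΠM(3) = (NOT R OR NOT S)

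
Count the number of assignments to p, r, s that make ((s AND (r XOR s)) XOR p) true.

Satisfying assignments: (0,0,1), (1,0,0), (1,1,0), (1,1,1)
Count: 4 out of 8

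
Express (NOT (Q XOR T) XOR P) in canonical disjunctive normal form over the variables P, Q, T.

(NOT P AND NOT Q AND NOT T) OR (NOT P AND Q AND T) OR (P AND NOT Q AND T) OR (P AND Q AND NOT T)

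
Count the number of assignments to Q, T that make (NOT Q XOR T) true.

Satisfying assignments: (0,0), (1,1)
Count: 2 out of 4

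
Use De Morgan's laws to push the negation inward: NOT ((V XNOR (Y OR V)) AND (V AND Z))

NOT (V XNOR (Y OR V)) OR NOT (V AND Z)
De Morgan's: NOT(AND of terms) = OR of negations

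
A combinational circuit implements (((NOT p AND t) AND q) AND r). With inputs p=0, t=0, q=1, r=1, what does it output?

Substituting: (((NOT 0 AND 0) AND 1) AND 1)
= 0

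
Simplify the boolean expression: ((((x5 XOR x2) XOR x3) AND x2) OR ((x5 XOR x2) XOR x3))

By absorption (E OR (E AND v) = E):
= ((x5 XOR x2) XOR x3)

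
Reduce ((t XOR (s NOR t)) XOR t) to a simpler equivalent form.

By XOR self-cancellation ((E XOR v) XOR v = E):
= (s NOR t)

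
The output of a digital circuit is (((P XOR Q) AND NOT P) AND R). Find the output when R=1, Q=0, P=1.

Substituting: (((1 XOR 0) AND NOT 1) AND 1)
= 0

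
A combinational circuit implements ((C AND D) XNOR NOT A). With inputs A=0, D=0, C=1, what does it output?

Substituting: ((1 AND 0) XNOR NOT 0)
= 0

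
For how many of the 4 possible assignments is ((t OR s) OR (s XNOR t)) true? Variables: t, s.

Satisfying assignments: (0,0), (0,1), (1,0), (1,1)
Count: 4 out of 4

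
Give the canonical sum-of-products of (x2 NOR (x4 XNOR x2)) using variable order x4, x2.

Σm(2) = (x4 AND NOT x2)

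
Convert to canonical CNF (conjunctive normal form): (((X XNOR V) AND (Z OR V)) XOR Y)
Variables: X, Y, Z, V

(X OR Y OR Z OR V) AND (X OR Y OR Z OR NOT V) AND (X OR Y OR NOT Z OR NOT V) AND (X OR NOT Y OR NOT Z OR V) AND (NOT X OR Y OR Z OR V) AND (NOT X OR Y OR NOT Z OR V) AND (NOT X OR NOT Y OR Z OR NOT V) AND (NOT X OR NOT Y OR NOT Z OR NOT V)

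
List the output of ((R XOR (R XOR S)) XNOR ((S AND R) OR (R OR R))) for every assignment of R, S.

R | S | Output
--------------
0 | 0 | 1
0 | 1 | 0
1 | 0 | 0
1 | 1 | 1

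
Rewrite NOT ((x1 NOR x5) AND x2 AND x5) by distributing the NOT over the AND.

NOT (x1 NOR x5) OR NOT x2 OR NOT x5
De Morgan's: NOT(AND of terms) = OR of negations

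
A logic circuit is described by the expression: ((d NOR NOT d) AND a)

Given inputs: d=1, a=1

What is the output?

Substituting: ((1 NOR NOT 1) AND 1)
= 0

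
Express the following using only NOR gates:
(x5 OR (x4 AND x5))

((x5 NOR ((x4 NOR x4) NOR (x5 NOR x5))) NOR (x5 NOR ((x4 NOR x4) NOR (x5 NOR x5))))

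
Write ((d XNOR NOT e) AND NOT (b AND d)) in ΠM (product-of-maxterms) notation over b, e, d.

ΠM(0, 3, 4, 5, 7) = (b OR e OR d) AND (b OR NOT e OR NOT d) AND (NOT b OR e OR d) AND (NOT b OR e OR NOT d) AND (NOT b OR NOT e OR NOT d)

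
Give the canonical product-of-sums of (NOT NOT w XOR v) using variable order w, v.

ΠM(0, 3) = (w OR v) AND (NOT w OR NOT v)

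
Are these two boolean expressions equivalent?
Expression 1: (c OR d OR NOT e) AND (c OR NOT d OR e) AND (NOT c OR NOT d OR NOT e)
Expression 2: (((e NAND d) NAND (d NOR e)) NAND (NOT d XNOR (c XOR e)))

Yes, they are equivalent — the two output columns agree on all 8 assignments:
c | d | e | Expression 1 | Expression 2
---------------------------------------
0 | 0 | 0 | 1 | 1
0 | 0 | 1 | 0 | 0
0 | 1 | 0 | 0 | 0
0 | 1 | 1 | 1 | 1
1 | 0 | 0 | 1 | 1
1 | 0 | 1 | 1 | 1
1 | 1 | 0 | 1 | 1
1 | 1 | 1 | 0 | 0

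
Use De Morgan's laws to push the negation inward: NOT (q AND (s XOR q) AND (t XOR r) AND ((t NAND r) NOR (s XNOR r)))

NOT q OR NOT (s XOR q) OR NOT (t XOR r) OR NOT ((t NAND r) NOR (s XNOR r))
De Morgan's: NOT(AND of terms) = OR of negations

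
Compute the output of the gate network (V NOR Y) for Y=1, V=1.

Substituting: (1 NOR 1)
= 0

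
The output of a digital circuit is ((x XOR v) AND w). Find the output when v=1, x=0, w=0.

Substituting: ((0 XOR 1) AND 0)
= 0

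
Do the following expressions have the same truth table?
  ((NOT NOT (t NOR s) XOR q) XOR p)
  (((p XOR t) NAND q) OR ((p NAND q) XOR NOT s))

No. Counterexample: with s=0, q=0, t=0, p=1, Expression 1 = 0 but Expression 2 = 1.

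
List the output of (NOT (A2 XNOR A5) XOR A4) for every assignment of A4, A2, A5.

A4 | A2 | A5 | Output
---------------------
0 | 0 | 0 | 0
0 | 0 | 1 | 1
0 | 1 | 0 | 1
0 | 1 | 1 | 0
1 | 0 | 0 | 1
1 | 0 | 1 | 0
1 | 1 | 0 | 0
1 | 1 | 1 | 1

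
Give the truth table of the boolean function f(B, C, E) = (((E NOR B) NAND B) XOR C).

B | C | E | Output
------------------
0 | 0 | 0 | 1
0 | 0 | 1 | 1
0 | 1 | 0 | 0
0 | 1 | 1 | 0
1 | 0 | 0 | 1
1 | 0 | 1 | 1
1 | 1 | 0 | 0
1 | 1 | 1 | 0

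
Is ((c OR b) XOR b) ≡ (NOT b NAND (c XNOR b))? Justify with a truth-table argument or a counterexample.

No. Counterexample: with b=1, c=0, Expression 1 = 0 but Expression 2 = 1.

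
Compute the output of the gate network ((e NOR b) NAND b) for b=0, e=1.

Substituting: ((1 NOR 0) NAND 0)
= 1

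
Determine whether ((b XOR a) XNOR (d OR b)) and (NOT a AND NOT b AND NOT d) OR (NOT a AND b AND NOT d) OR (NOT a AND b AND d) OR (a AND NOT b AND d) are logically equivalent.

Yes, they are equivalent — the two output columns agree on all 8 assignments:
a | b | d | Expression 1 | Expression 2
---------------------------------------
0 | 0 | 0 | 1 | 1
0 | 0 | 1 | 0 | 0
0 | 1 | 0 | 1 | 1
0 | 1 | 1 | 1 | 1
1 | 0 | 0 | 0 | 0
1 | 0 | 1 | 1 | 1
1 | 1 | 0 | 0 | 0
1 | 1 | 1 | 0 | 0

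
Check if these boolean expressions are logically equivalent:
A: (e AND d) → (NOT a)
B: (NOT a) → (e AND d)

No, Converse is not equivalent to original (counterexample: d=0, e=0, a=0)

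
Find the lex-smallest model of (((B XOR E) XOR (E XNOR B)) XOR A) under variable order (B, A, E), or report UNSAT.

B=0, A=0, E=0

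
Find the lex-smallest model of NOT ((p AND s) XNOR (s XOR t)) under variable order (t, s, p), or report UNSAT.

t=0, s=1, p=0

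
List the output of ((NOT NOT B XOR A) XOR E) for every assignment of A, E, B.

A | E | B | Output
------------------
0 | 0 | 0 | 0
0 | 0 | 1 | 1
0 | 1 | 0 | 1
0 | 1 | 1 | 0
1 | 0 | 0 | 1
1 | 0 | 1 | 0
1 | 1 | 0 | 0
1 | 1 | 1 | 1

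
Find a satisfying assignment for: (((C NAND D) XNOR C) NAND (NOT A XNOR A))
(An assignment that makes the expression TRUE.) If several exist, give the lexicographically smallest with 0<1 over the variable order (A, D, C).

A=0, D=0, C=0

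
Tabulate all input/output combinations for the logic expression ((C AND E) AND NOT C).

C | E | Output
--------------
0 | 0 | 0
0 | 1 | 0
1 | 0 | 0
1 | 1 | 0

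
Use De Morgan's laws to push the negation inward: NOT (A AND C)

NOT A OR NOT C
De Morgan's: NOT(AND of terms) = OR of negations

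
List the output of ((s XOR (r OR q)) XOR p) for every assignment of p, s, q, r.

p | s | q | r | Output
----------------------
0 | 0 | 0 | 0 | 0
0 | 0 | 0 | 1 | 1
0 | 0 | 1 | 0 | 1
0 | 0 | 1 | 1 | 1
0 | 1 | 0 | 0 | 1
0 | 1 | 0 | 1 | 0
0 | 1 | 1 | 0 | 0
0 | 1 | 1 | 1 | 0
1 | 0 | 0 | 0 | 1
1 | 0 | 0 | 1 | 0
1 | 0 | 1 | 0 | 0
1 | 0 | 1 | 1 | 0
1 | 1 | 0 | 0 | 0
1 | 1 | 0 | 1 | 1
1 | 1 | 1 | 0 | 1
1 | 1 | 1 | 1 | 1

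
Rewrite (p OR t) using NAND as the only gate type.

((p NAND p) NAND (t NAND t))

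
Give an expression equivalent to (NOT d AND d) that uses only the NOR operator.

(((d NOR d) NOR (d NOR d)) NOR (d NOR d))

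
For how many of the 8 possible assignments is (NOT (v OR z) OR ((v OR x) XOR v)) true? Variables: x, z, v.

Satisfying assignments: (0,0,0), (1,0,0), (1,1,0)
Count: 3 out of 8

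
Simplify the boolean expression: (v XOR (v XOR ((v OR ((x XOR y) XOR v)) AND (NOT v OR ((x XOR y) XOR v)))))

By XOR self-cancellation ((E XOR v) XOR v = E) then distribution ((E OR v) AND (E OR NOT v) = E):
= ((x XOR y) XOR v)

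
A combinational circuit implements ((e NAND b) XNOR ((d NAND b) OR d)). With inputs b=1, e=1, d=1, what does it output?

Substituting: ((1 NAND 1) XNOR ((1 NAND 1) OR 1))
= 0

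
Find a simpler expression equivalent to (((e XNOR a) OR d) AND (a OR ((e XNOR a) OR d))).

By absorption (E AND (E OR v) = E):
= ((e XNOR a) OR d)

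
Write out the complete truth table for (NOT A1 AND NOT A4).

A1 | A4 | Output
----------------
0 | 0 | 1
0 | 1 | 0
1 | 0 | 0
1 | 1 | 0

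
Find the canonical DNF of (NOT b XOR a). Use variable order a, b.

(NOT a AND NOT b) OR (a AND b)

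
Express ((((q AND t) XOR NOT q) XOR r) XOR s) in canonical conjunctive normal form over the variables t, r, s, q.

(t OR r OR s OR NOT q) AND (t OR r OR NOT s OR q) AND (t OR NOT r OR s OR q) AND (t OR NOT r OR NOT s OR NOT q) AND (NOT t OR r OR NOT s OR q) AND (NOT t OR r OR NOT s OR NOT q) AND (NOT t OR NOT r OR s OR q) AND (NOT t OR NOT r OR s OR NOT q)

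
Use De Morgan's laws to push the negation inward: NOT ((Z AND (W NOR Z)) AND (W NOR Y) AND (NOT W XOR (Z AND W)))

NOT (Z AND (W NOR Z)) OR NOT (W NOR Y) OR NOT (NOT W XOR (Z AND W))
De Morgan's: NOT(AND of terms) = OR of negations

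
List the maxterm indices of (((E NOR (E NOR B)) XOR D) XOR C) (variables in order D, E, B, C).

ΠM(0, 3, 4, 6, 9, 10, 13, 15) = (D OR E OR B OR C) AND (D OR E OR NOT B OR NOT C) AND (D OR NOT E OR B OR C) AND (D OR NOT E OR NOT B OR C) AND (NOT D OR E OR B OR NOT C) AND (NOT D OR E OR NOT B OR C) AND (NOT D OR NOT E OR B OR NOT C) AND (NOT D OR NOT E OR NOT B OR NOT C)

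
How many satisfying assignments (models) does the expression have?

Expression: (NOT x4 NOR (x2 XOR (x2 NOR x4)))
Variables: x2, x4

Satisfying assignments: (0,1)
Count: 1 out of 4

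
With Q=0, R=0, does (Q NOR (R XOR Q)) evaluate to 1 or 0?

Substituting: (0 NOR (0 XOR 0))
= 1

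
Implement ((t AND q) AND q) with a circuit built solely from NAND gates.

((((t NAND q) NAND (t NAND q)) NAND q) NAND (((t NAND q) NAND (t NAND q)) NAND q))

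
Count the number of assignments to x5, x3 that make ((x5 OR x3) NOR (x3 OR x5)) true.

Satisfying assignments: (0,0)
Count: 1 out of 4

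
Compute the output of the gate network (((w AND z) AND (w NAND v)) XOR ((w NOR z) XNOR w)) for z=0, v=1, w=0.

Substituting: (((0 AND 0) AND (0 NAND 1)) XOR ((0 NOR 0) XNOR 0))
= 0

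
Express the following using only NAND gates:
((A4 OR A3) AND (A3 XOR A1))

((((A4 NAND A4) NAND (A3 NAND A3)) NAND ((A3 NAND (A3 NAND A1)) NAND (A1 NAND (A3 NAND A1)))) NAND (((A4 NAND A4) NAND (A3 NAND A3)) NAND ((A3 NAND (A3 NAND A1)) NAND (A1 NAND (A3 NAND A1)))))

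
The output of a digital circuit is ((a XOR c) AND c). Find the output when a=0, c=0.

Substituting: ((0 XOR 0) AND 0)
= 0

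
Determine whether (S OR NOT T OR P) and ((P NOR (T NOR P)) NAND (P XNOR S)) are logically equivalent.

Yes, they are equivalent — the two output columns agree on all 8 assignments:
S | T | P | Expression 1 | Expression 2
---------------------------------------
0 | 0 | 0 | 1 | 1
0 | 0 | 1 | 1 | 1
0 | 1 | 0 | 0 | 0
0 | 1 | 1 | 1 | 1
1 | 0 | 0 | 1 | 1
1 | 0 | 1 | 1 | 1
1 | 1 | 0 | 1 | 1
1 | 1 | 1 | 1 | 1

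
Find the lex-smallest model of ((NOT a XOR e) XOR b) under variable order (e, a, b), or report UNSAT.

e=0, a=0, b=0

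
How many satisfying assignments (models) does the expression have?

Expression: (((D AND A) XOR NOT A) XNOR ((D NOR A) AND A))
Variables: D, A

Satisfying assignments: (0,1)
Count: 1 out of 4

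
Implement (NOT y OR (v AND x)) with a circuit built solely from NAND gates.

(((y NAND y) NAND (y NAND y)) NAND (((v NAND x) NAND (v NAND x)) NAND ((v NAND x) NAND (v NAND x))))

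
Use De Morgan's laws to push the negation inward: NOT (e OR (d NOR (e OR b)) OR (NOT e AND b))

NOT e AND NOT (d NOR (e OR b)) AND NOT (NOT e AND b)
De Morgan's: NOT(OR of terms) = AND of negations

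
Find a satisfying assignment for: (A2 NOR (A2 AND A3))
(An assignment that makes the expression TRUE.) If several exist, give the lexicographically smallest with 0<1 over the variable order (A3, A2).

A3=0, A2=0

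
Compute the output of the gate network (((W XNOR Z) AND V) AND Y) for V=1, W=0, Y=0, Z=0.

Substituting: (((0 XNOR 0) AND 1) AND 0)
= 0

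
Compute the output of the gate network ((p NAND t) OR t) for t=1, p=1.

Substituting: ((1 NAND 1) OR 1)
= 1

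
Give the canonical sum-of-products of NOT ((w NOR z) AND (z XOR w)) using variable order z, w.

Σm(0, 1, 2, 3) = (NOT z AND NOT w) OR (NOT z AND w) OR (z AND NOT w) OR (z AND w)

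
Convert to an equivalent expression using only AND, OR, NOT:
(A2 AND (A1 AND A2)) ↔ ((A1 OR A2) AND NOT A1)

((A2 AND (A1 AND A2)) AND ((A1 OR A2) AND NOT A1)) OR (NOT (A2 AND (A1 AND A2)) AND NOT ((A1 OR A2) AND NOT A1))
(Biconditional = both true or both false)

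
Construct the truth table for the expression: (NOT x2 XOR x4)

x4 | x2 | Output
----------------
0 | 0 | 1
0 | 1 | 0
1 | 0 | 0
1 | 1 | 1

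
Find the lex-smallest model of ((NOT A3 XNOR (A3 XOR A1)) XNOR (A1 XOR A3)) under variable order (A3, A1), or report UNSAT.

A3=0, A1=0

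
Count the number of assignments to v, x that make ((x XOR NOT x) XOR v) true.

Satisfying assignments: (0,0), (0,1)
Count: 2 out of 4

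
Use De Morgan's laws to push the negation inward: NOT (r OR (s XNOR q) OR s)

NOT r AND NOT (s XNOR q) AND NOT s
De Morgan's: NOT(OR of terms) = AND of negations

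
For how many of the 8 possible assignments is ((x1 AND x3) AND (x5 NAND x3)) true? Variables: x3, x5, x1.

Satisfying assignments: (1,0,1)
Count: 1 out of 8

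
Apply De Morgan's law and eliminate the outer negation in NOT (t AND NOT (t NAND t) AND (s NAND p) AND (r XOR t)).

NOT t OR (t NAND t) OR NOT (s NAND p) OR NOT (r XOR t)
De Morgan's: NOT(AND of terms) = OR of negations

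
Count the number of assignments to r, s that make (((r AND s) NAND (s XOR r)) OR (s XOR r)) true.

Satisfying assignments: (0,0), (0,1), (1,0), (1,1)
Count: 4 out of 4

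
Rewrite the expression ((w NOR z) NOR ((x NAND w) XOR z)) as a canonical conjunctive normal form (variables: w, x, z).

(w OR x OR z) AND (w OR NOT x OR z) AND (NOT w OR x OR z) AND (NOT w OR NOT x OR NOT z)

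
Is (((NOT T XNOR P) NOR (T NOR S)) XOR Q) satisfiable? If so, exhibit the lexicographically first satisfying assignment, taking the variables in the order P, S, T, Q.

P=0, S=0, T=0, Q=1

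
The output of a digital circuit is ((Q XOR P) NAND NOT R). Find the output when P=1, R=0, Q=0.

Substituting: ((0 XOR 1) NAND NOT 0)
= 0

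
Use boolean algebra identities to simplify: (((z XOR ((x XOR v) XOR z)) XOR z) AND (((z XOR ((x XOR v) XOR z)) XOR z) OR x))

By absorption (E AND (E OR v) = E) then XOR self-cancellation ((E XOR v) XOR v = E):
= ((x XOR v) XOR z)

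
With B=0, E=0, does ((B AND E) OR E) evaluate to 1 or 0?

Substituting: ((0 AND 0) OR 0)
= 0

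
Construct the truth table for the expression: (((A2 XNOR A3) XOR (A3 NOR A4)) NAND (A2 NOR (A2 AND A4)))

A2 | A3 | A4 | Output
---------------------
0 | 0 | 0 | 1
0 | 0 | 1 | 0
0 | 1 | 0 | 1
0 | 1 | 1 | 1
1 | 0 | 0 | 1
1 | 0 | 1 | 1
1 | 1 | 0 | 1
1 | 1 | 1 | 1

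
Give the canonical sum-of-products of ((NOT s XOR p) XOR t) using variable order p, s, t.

Σm(0, 3, 5, 6) = (NOT p AND NOT s AND NOT t) OR (NOT p AND s AND t) OR (p AND NOT s AND t) OR (p AND s AND NOT t)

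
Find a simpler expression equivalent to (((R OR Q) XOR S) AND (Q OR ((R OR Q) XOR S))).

By absorption (E AND (E OR v) = E):
= ((R OR Q) XOR S)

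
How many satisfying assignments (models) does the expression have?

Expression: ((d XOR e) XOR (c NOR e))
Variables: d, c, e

Satisfying assignments: (0,0,0), (0,0,1), (0,1,1), (1,1,0)
Count: 4 out of 8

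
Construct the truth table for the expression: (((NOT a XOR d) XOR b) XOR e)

a | d | b | e | Output
----------------------
0 | 0 | 0 | 0 | 1
0 | 0 | 0 | 1 | 0
0 | 0 | 1 | 0 | 0
0 | 0 | 1 | 1 | 1
0 | 1 | 0 | 0 | 0
0 | 1 | 0 | 1 | 1
0 | 1 | 1 | 0 | 1
0 | 1 | 1 | 1 | 0
1 | 0 | 0 | 0 | 0
1 | 0 | 0 | 1 | 1
1 | 0 | 1 | 0 | 1
1 | 0 | 1 | 1 | 0
1 | 1 | 0 | 0 | 1
1 | 1 | 0 | 1 | 0
1 | 1 | 1 | 0 | 0
1 | 1 | 1 | 1 | 1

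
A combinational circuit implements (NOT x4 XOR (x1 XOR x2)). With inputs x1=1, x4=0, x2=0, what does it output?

Substituting: (NOT 0 XOR (1 XOR 0))
= 0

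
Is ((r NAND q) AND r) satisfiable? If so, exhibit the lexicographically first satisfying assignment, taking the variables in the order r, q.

r=1, q=0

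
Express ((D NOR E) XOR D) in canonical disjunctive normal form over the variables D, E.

(NOT D AND NOT E) OR (D AND NOT E) OR (D AND E)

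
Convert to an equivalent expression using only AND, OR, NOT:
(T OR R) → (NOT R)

NOT (T OR R) OR (NOT R)
(Implication elimination: A → B = NOT A OR B)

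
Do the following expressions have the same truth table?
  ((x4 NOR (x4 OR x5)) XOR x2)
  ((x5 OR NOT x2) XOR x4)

No. Counterexample: with x5=1, x4=0, x2=0, Expression 1 = 0 but Expression 2 = 1.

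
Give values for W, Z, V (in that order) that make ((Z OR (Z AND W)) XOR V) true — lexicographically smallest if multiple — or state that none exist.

W=0, Z=0, V=1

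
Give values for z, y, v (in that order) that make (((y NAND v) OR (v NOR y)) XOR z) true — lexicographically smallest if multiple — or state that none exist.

z=0, y=0, v=0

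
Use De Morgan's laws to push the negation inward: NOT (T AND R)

NOT T OR NOT R
De Morgan's: NOT(AND of terms) = OR of negations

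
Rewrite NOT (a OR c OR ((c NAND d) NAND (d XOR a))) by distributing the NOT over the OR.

NOT a AND NOT c AND NOT ((c NAND d) NAND (d XOR a))
De Morgan's: NOT(OR of terms) = AND of negations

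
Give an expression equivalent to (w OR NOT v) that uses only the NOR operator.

((w NOR (v NOR v)) NOR (w NOR (v NOR v)))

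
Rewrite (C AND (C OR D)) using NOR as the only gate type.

((C NOR C) NOR (((C NOR D) NOR (C NOR D)) NOR ((C NOR D) NOR (C NOR D))))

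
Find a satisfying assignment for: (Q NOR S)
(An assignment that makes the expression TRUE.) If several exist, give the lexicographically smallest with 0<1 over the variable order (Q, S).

Q=0, S=0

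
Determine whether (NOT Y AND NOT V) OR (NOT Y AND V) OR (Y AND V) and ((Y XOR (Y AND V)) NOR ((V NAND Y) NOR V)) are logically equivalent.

Yes, they are equivalent — the two output columns agree on all 4 assignments:
Y | V | Expression 1 | Expression 2
-----------------------------------
0 | 0 | 1 | 1
0 | 1 | 1 | 1
1 | 0 | 0 | 0
1 | 1 | 1 | 1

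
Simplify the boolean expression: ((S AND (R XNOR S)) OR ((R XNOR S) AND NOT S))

By distribution ((E AND v) OR (E AND NOT v) = E):
= (R XNOR S)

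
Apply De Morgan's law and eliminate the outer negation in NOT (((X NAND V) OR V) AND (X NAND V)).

NOT ((X NAND V) OR V) OR NOT (X NAND V)
De Morgan's: NOT(AND of terms) = OR of negations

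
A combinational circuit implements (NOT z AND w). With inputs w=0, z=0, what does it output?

Substituting: (NOT 0 AND 0)
= 0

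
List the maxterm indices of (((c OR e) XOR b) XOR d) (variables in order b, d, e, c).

ΠM(0, 5, 6, 7, 9, 10, 11, 12) = (b OR d OR e OR c) AND (b OR NOT d OR e OR NOT c) AND (b OR NOT d OR NOT e OR c) AND (b OR NOT d OR NOT e OR NOT c) AND (NOT b OR d OR e OR NOT c) AND (NOT b OR d OR NOT e OR c) AND (NOT b OR d OR NOT e OR NOT c) AND (NOT b OR NOT d OR e OR c)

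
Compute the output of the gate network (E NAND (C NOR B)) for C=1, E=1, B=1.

Substituting: (1 NAND (1 NOR 1))
= 1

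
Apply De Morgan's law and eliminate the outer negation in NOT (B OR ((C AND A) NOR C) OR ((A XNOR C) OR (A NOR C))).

NOT B AND NOT ((C AND A) NOR C) AND NOT ((A XNOR C) OR (A NOR C))
De Morgan's: NOT(OR of terms) = AND of negations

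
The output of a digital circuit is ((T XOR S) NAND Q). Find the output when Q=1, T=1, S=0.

Substituting: ((1 XOR 0) NAND 1)
= 0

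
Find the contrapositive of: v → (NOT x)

Contrapositive: x → NOT v
Note: A statement and its contrapositive are logically equivalent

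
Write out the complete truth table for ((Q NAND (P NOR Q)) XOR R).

Q | R | P | Output
------------------
0 | 0 | 0 | 1
0 | 0 | 1 | 1
0 | 1 | 0 | 0
0 | 1 | 1 | 0
1 | 0 | 0 | 1
1 | 0 | 1 | 1
1 | 1 | 0 | 0
1 | 1 | 1 | 0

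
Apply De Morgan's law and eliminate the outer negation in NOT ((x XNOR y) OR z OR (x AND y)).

NOT (x XNOR y) AND NOT z AND NOT (x AND y)
De Morgan's: NOT(OR of terms) = AND of negations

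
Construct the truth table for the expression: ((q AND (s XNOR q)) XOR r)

q | r | s | Output
------------------
0 | 0 | 0 | 0
0 | 0 | 1 | 0
0 | 1 | 0 | 1
0 | 1 | 1 | 1
1 | 0 | 0 | 0
1 | 0 | 1 | 1
1 | 1 | 0 | 1
1 | 1 | 1 | 0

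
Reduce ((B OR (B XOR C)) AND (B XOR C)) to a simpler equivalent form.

By absorption (E AND (E OR v) = E):
= (B XOR C)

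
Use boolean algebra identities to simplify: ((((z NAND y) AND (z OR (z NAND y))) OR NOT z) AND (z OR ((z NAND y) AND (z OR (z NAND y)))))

By distribution ((E OR v) AND (E OR NOT v) = E) then absorption (E AND (E OR v) = E):
= (z NAND y)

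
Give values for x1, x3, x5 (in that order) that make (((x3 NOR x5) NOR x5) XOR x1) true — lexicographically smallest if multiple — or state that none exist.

x1=0, x3=1, x5=0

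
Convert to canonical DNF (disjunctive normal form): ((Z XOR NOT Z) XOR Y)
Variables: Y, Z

(NOT Y AND NOT Z) OR (NOT Y AND Z)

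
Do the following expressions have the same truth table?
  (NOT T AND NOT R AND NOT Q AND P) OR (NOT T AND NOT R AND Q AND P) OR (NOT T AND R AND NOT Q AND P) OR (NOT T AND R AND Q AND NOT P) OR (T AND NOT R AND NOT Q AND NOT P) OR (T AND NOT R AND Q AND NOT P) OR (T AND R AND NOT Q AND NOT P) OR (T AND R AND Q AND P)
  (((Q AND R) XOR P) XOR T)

Yes, they are equivalent — the two output columns agree on all 16 assignments:
T | R | Q | P | Expression 1 | Expression 2
-------------------------------------------
0 | 0 | 0 | 0 | 0 | 0
0 | 0 | 0 | 1 | 1 | 1
0 | 0 | 1 | 0 | 0 | 0
0 | 0 | 1 | 1 | 1 | 1
0 | 1 | 0 | 0 | 0 | 0
0 | 1 | 0 | 1 | 1 | 1
0 | 1 | 1 | 0 | 1 | 1
0 | 1 | 1 | 1 | 0 | 0
1 | 0 | 0 | 0 | 1 | 1
1 | 0 | 0 | 1 | 0 | 0
1 | 0 | 1 | 0 | 1 | 1
1 | 0 | 1 | 1 | 0 | 0
1 | 1 | 0 | 0 | 1 | 1
1 | 1 | 0 | 1 | 0 | 0
1 | 1 | 1 | 0 | 0 | 0
1 | 1 | 1 | 1 | 1 | 1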